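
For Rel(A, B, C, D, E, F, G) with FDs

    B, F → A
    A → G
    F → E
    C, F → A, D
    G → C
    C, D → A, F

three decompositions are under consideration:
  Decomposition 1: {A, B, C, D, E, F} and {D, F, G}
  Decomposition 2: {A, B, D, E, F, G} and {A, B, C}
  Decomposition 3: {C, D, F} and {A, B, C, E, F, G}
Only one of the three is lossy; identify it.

Decomposition 1: common = {D, F}, closure = {D, E, F} → lossy.
Decomposition 2: common = {A, B}, closure = {A, B, C, G} → lossless.
Decomposition 3: common = {C, F}, closure = {A, C, D, E, F, G} → lossless.

Decomposition 1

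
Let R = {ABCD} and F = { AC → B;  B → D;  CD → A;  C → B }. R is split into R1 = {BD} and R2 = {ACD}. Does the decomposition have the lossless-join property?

Common attributes: R1 ∩ R2 = {D}.
No dependency enlarges {D}, so (D)⁺ = {D}.
The closure contains neither all of R1 = {BD} nor all of R2 = {ACD}, so the common attributes are not a superkey of either fragment. The join is lossy.

No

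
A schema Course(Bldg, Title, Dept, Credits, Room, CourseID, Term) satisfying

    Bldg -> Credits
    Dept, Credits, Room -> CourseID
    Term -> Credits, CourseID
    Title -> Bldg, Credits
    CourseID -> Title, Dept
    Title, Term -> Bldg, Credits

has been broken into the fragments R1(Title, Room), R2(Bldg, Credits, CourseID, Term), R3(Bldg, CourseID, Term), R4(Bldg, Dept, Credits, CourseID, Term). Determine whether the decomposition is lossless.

Chase test. Columns are Bldg, Title, Dept, Credits, Room, CourseID, Term; row i has aⱼ where attribute j ∈ Ri, else bᵢⱼ.
Initial tableau (one row per fragment):
  row 1: b11 a2 b13 b14 a5 b16 b17
  row 2: a1 b22 b23 a4 b25 a6 a7
  row 3: a1 b32 b33 b34 b35 a6 a7
  row 4: a1 b42 a3 a4 b45 a6 a7
Rows 2 and 3 agree on Bldg; apply Bldg→Credits and equate their Credits entries.
Rows 2 and 3 agree on CourseID; apply CourseID→Title, Dept and equate their Title, Dept entries.
Rows 2 and 4 agree on CourseID; apply CourseID→Title, Dept and equate their Title, Dept entries.
No row becomes fully distinguished — the join is lossy.

No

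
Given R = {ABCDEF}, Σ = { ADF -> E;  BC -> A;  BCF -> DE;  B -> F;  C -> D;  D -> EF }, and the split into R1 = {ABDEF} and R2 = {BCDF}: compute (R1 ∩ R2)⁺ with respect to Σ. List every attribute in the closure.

R1 ∩ R2 = {BDF}.
D → EF applies, adding E
Closure: {BDEF}.

BDEF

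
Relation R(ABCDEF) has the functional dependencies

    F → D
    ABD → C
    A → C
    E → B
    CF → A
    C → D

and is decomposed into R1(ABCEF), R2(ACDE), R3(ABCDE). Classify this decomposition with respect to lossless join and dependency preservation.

Lossless test (chase): Rows 1 and 2 agree on E; apply E→B and equate their B entries. Rows 1 and 2 agree on C; apply C→D and equate their D entries. Row 1 is now all distinguished symbols — the join is lossless.
Dependency preservation: the restricted closure of {F} across the fragments never reaches {D}, so F → D cannot be enforced without a join — not preserved.

lossless but not dependency-preserving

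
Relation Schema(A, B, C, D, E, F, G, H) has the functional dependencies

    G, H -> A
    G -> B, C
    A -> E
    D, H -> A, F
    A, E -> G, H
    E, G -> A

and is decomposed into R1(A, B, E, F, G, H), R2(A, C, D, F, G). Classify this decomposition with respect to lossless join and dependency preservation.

Lossless test: (A, F, G)⁺ = {A, B, C, E, F, G, H}, which contains all of one fragment — lossless.
Dependency preservation: the restricted closure of {D, H} across the fragments never reaches {A, F}, so D, H → A, F cannot be enforced without a join — not preserved.

lossless but not dependency-preserving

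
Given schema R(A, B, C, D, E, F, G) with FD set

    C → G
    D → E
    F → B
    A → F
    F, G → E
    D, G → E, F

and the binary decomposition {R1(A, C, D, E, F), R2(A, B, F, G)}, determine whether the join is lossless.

No

Common attributes: R1 ∩ R2 = {A, F}.
Closure of {A, F}: F → B applies, adding B. So (A, F)⁺ = {A, B, F}.
The closure contains neither all of R1 = {A, C, D, E, F} nor all of R2 = {A, B, F, G}, so the common attributes are not a superkey of either fragment. The join is lossy.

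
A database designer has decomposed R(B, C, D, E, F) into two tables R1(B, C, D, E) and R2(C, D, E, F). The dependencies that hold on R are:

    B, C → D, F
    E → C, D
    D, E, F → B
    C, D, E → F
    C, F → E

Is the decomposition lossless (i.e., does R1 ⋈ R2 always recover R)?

Common attributes: R1 ∩ R2 = {C, D, E}.
Closure of {C, D, E}: C, D, E → F applies, adding F; D, E, F → B applies, adding B. So (C, D, E)⁺ = {B, C, D, E, F}.
This closure contains every attribute of R1, so R1 ∩ R2 → R1. The join is lossless.

Yes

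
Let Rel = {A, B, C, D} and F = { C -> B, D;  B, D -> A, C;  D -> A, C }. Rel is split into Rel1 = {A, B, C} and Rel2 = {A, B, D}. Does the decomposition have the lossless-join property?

Common attributes: Rel1 ∩ Rel2 = {A, B}.
No dependency enlarges {A, B}, so (A, B)⁺ = {A, B}.
The closure contains neither all of Rel1 = {A, B, C} nor all of Rel2 = {A, B, D}, so the common attributes are not a superkey of either fragment. The join is lossy.

No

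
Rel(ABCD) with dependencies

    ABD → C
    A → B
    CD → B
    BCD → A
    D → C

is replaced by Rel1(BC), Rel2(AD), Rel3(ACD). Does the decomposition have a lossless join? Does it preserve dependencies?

lossy and not dependency-preserving

Lossless test (chase): Rows 2 and 3 agree on A; apply A→B and equate their B entries. Rows 2 and 3 agree on D; apply D→C and equate their C entries. No row becomes fully distinguished — the join is lossy.
Dependency preservation: the restricted closure of {A} across the fragments never reaches {B}, so A → B cannot be enforced without a join — not preserved.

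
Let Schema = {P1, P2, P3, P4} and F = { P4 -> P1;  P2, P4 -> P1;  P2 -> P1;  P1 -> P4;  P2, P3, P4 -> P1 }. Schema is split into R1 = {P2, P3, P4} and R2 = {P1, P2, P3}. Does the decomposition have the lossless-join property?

Yes

Common attributes: R1 ∩ R2 = {P2, P3}.
Closure of {P2, P3}: P2 → P1 applies, adding P1; P1 → P4 applies, adding P4. So (P2, P3)⁺ = {P1, P2, P3, P4}.
This closure contains every attribute of R1, so R1 ∩ R2 → R1. The join is lossless.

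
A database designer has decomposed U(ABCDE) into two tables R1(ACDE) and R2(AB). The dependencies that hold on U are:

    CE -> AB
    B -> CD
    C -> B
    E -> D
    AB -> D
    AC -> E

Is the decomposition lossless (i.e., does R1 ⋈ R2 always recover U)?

Common attributes: R1 ∩ R2 = {A}.
No dependency enlarges {A}, so (A)⁺ = {A}.
The closure contains neither all of R1 = {ACDE} nor all of R2 = {AB}, so the common attributes are not a superkey of either fragment. The join is lossy.

No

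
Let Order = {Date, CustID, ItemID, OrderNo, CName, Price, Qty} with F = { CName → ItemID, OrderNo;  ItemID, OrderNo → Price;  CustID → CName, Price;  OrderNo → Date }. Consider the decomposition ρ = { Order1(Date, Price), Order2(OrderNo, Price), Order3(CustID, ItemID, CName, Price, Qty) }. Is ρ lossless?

No

Chase test. Columns are Date, CustID, ItemID, OrderNo, CName, Price, Qty; row i has aⱼ where attribute j ∈ Orderi, else bᵢⱼ.
Initial tableau (one row per fragment):
  row 1: a1 b12 b13 b14 b15 a6 b17
  row 2: b21 b22 b23 a4 b25 a6 b27
  row 3: b31 a2 a3 b34 a5 a6 a7
No row becomes fully distinguished — the join is lossy.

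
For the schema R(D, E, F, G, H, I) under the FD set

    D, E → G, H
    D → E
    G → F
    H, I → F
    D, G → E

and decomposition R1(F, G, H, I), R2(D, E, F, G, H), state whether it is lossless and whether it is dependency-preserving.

Lossless test: (F, G, H)⁺ = {F, G, H}, which is a superkey of neither fragment — lossy.
Dependency preservation: every FD's attributes lie within a single fragment, so each can be enforced locally — preserved.

lossy but dependency-preserving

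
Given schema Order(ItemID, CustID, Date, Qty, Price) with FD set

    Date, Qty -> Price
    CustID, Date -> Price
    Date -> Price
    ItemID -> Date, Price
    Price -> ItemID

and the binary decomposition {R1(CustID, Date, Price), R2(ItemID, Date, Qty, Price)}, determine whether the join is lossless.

No

Common attributes: R1 ∩ R2 = {Date, Price}.
Closure of {Date, Price}: Price → ItemID applies, adding ItemID. So (Date, Price)⁺ = {ItemID, Date, Price}.
The closure contains neither all of R1 = {CustID, Date, Price} nor all of R2 = {ItemID, Date, Qty, Price}, so the common attributes are not a superkey of either fragment. The join is lossy.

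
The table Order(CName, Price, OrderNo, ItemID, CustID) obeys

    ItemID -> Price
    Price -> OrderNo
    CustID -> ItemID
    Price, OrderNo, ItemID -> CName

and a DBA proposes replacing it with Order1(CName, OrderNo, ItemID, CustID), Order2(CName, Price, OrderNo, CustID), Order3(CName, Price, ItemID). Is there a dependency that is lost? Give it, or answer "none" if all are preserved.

ItemID → Price lies within Order3.
Price → OrderNo lies within Order2.
CustID → ItemID lies within Order1.
Price, OrderNo, ItemID → CName: restricted closure across fragments reaches CName.
Every dependency is enforceable on the fragments, so the decomposition is dependency-preserving.

none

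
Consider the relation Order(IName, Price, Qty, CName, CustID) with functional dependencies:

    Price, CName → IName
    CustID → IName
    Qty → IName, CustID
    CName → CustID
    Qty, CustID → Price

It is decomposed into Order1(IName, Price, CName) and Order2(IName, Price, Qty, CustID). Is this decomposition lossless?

Common attributes: Order1 ∩ Order2 = {IName, Price}.
No dependency enlarges {IName, Price}, so (IName, Price)⁺ = {IName, Price}.
The closure contains neither all of Order1 = {IName, Price, CName} nor all of Order2 = {IName, Price, Qty, CustID}, so the common attributes are not a superkey of either fragment. The join is lossy.

No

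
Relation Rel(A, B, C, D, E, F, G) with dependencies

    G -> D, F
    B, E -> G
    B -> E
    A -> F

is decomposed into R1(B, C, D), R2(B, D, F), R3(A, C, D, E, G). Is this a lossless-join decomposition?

Chase test. Columns are A, B, C, D, E, F, G; row i has aⱼ where attribute j ∈ Ri, else bᵢⱼ.
Initial tableau (one row per fragment):
  row 1: b11 a2 a3 a4 b15 b16 b17
  row 2: b21 a2 b23 a4 b25 a6 b27
  row 3: a1 b32 a3 a4 a5 b36 a7
Rows 1 and 2 agree on B; apply B→E and equate their E entries.
Rows 1 and 2 agree on B, E; apply B, E→G and equate their G entries.
Rows 1 and 2 agree on G; apply G→D, F and equate their D, F entries.
No row becomes fully distinguished — the join is lossy.

No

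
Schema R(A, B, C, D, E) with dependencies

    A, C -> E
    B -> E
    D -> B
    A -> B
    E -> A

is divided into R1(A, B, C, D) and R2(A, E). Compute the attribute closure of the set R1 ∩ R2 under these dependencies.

R1 ∩ R2 = {A}.
A → B applies, adding B
B → E applies, adding E
Closure: {A, B, E}.

A, B, E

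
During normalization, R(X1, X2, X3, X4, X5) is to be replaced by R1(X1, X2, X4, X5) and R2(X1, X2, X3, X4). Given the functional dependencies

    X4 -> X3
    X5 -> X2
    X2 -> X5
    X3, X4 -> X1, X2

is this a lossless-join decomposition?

Yes

Common attributes: R1 ∩ R2 = {X1, X2, X4}.
Closure of {X1, X2, X4}: X4 → X3 applies, adding X3; X2 → X5 applies, adding X5. So (X1, X2, X4)⁺ = {X1, X2, X3, X4, X5}.
This closure contains every attribute of R1, so R1 ∩ R2 → R1. The join is lossless.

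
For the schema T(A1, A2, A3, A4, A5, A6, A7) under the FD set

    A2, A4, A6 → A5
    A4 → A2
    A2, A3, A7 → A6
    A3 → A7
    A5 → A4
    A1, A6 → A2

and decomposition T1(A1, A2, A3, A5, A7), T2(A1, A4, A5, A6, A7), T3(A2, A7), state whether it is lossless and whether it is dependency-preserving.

lossy and not dependency-preserving

Lossless test (chase): Rows 1 and 2 agree on A5; apply A5→A4 and equate their A4 entries. Rows 1 and 2 agree on A4; apply A4→A2 and equate their A2 entries. No row becomes fully distinguished — the join is lossy.
Dependency preservation: the restricted closure of {A4} across the fragments never reaches {A2}, so A4 → A2 cannot be enforced without a join — not preserved.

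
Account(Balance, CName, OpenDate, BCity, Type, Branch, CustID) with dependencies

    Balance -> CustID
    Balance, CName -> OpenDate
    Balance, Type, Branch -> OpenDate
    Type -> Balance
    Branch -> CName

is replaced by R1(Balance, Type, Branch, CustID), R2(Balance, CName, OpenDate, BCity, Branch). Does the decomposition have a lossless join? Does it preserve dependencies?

Lossless test: (Balance, Branch)⁺ = {Balance, CName, OpenDate, Branch, CustID}, which is a superkey of neither fragment — lossy.
Dependency preservation: Balance, Type, Branch → OpenDate is not contained in any single fragment, but the restricted closure of its left-hand side across the fragments still reaches the right-hand side; the remaining FDs each lie inside some fragment. All dependencies are preserved.

lossy but dependency-preserving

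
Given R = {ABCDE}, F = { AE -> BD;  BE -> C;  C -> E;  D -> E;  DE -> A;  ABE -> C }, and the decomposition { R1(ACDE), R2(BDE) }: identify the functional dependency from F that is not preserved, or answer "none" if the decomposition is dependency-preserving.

BE -> C

Check BE → C: no single fragment contains all of {BCE}, and the restricted closure of {BE} across the fragments never reaches {C}.
AE → BD is preserved.
C → E is preserved.
D → E is preserved.
DE → A is preserved.
ABE → C is preserved.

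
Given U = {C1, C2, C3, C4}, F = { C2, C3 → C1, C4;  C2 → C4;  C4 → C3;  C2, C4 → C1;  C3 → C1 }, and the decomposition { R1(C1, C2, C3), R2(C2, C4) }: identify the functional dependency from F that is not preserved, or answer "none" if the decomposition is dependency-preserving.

Check C4 → C3: no single fragment contains all of {C3, C4}, and the restricted closure of {C4} across the fragments never reaches {C3}.
C2, C3 → C1, C4 is preserved.
C2 → C4 is preserved.
C2, C4 → C1 is preserved.
C3 → C1 is preserved.

C4 → C3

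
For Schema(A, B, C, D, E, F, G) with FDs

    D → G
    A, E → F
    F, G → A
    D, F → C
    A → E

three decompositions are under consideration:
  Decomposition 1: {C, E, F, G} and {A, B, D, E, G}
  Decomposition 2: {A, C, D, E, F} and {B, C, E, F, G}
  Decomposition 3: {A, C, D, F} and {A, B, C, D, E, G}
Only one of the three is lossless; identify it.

Decomposition 1: common = {E, G}, closure = {E, G} → lossy.
Decomposition 2: common = {C, E, F}, closure = {C, E, F} → lossy.
Decomposition 3: common = {A, C, D}, closure = {A, C, D, E, F, G} → lossless.

Decomposition 3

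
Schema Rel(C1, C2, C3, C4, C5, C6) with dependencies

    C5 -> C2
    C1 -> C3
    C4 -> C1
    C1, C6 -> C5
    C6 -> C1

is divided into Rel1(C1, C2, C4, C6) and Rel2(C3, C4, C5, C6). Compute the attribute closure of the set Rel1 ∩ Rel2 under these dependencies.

Rel1 ∩ Rel2 = {C4, C6}.
C4 → C1 applies, adding C1
C1, C6 → C5 applies, adding C5
C5 → C2 applies, adding C2
C1 → C3 applies, adding C3
Closure: {C1, C2, C3, C4, C5, C6}.

C1, C2, C3, C4, C5, C6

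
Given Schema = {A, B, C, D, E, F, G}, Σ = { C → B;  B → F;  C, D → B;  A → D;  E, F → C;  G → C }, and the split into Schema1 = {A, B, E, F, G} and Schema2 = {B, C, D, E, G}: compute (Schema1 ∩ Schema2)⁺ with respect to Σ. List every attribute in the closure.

B, C, E, F, G

Schema1 ∩ Schema2 = {B, E, G}.
B → F applies, adding F
E, F → C applies, adding C
Closure: {B, C, E, F, G}.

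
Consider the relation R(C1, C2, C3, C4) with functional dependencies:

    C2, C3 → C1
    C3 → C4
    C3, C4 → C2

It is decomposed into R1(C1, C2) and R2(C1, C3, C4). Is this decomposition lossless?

No

Common attributes: R1 ∩ R2 = {C1}.
No dependency enlarges {C1}, so (C1)⁺ = {C1}.
The closure contains neither all of R1 = {C1, C2} nor all of R2 = {C1, C3, C4}, so the common attributes are not a superkey of either fragment. The join is lossy.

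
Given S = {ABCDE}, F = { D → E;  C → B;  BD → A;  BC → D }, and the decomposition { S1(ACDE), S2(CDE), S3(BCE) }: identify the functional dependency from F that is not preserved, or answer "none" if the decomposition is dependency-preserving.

Check BD → A: no single fragment contains all of {ABD}, and the restricted closure of {BD} across the fragments never reaches {A}.
D → E is preserved.
C → B is preserved.
BC → D is preserved.

BD → A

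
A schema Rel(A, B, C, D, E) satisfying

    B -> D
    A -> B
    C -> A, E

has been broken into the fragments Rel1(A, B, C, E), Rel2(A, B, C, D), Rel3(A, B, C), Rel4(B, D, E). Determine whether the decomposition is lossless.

Yes

Chase test. Columns are A, B, C, D, E; row i has aⱼ where attribute j ∈ Reli, else bᵢⱼ.
Initial tableau (one row per fragment):
  row 1: a1 a2 a3 b14 a5
  row 2: a1 a2 a3 a4 b25
  row 3: a1 a2 a3 b34 b35
  row 4: b41 a2 b43 a4 a5
Rows 1 and 2 agree on B; apply B→D and equate their D entries.
Rows 1 and 3 agree on B; apply B→D and equate their D entries.
Rows 1 and 2 agree on C; apply C→A, E and equate their A, E entries.
Rows 1 and 3 agree on C; apply C→A, E and equate their A, E entries.
Row 1 is now all distinguished symbols — the join is lossless.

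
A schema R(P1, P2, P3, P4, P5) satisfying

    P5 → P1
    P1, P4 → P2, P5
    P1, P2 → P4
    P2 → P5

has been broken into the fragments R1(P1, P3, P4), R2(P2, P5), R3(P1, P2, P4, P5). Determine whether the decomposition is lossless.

Yes

Chase test. Columns are P1, P2, P3, P4, P5; row i has aⱼ where attribute j ∈ Ri, else bᵢⱼ.
Initial tableau (one row per fragment):
  row 1: a1 b12 a3 a4 b15
  row 2: b21 a2 b23 b24 a5
  row 3: a1 a2 b33 a4 a5
Rows 2 and 3 agree on P5; apply P5→P1 and equate their P1 entries.
Rows 1 and 3 agree on P1, P4; apply P1, P4→P2, P5 and equate their P2, P5 entries.
Rows 1 and 2 agree on P1, P2; apply P1, P2→P4 and equate their P4 entries.
Row 1 is now all distinguished symbols — the join is lossless.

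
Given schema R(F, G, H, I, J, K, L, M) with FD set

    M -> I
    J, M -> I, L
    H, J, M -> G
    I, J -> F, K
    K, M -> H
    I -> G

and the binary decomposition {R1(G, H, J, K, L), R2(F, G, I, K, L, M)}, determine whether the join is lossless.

No

Common attributes: R1 ∩ R2 = {G, K, L}.
No dependency enlarges {G, K, L}, so (G, K, L)⁺ = {G, K, L}.
The closure contains neither all of R1 = {G, H, J, K, L} nor all of R2 = {F, G, I, K, L, M}, so the common attributes are not a superkey of either fragment. The join is lossy.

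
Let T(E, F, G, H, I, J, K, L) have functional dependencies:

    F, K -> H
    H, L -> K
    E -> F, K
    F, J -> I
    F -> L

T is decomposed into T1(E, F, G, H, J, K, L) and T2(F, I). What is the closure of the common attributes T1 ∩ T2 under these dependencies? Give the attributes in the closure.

T1 ∩ T2 = {F}.
F → L applies, adding L
Closure: {F, L}.

F, L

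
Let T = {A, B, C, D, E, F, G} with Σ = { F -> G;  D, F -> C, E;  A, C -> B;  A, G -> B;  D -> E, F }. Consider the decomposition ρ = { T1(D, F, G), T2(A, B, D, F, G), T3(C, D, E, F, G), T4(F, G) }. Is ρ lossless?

Chase test. Columns are A, B, C, D, E, F, G; row i has aⱼ where attribute j ∈ Ti, else bᵢⱼ.
Initial tableau (one row per fragment):
  row 1: b11 b12 b13 a4 b15 a6 a7
  row 2: a1 a2 b23 a4 b25 a6 a7
  row 3: b31 b32 a3 a4 a5 a6 a7
  row 4: b41 b42 b43 b44 b45 a6 a7
Rows 1 and 2 agree on D, F; apply D, F→C, E and equate their C, E entries.
Rows 1 and 3 agree on D, F; apply D, F→C, E and equate their C, E entries.
Row 2 is now all distinguished symbols — the join is lossless.

Yes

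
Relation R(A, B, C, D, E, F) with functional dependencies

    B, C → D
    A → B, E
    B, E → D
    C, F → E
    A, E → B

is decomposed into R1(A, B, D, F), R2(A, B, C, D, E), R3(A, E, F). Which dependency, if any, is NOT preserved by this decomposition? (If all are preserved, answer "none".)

Check C, F → E: no single fragment contains all of {C, E, F}, and the restricted closure of {C, F} across the fragments never reaches {E}.
B, C → D is preserved.
A → B, E is preserved.
B, E → D is preserved.
A, E → B is preserved.

C, F → E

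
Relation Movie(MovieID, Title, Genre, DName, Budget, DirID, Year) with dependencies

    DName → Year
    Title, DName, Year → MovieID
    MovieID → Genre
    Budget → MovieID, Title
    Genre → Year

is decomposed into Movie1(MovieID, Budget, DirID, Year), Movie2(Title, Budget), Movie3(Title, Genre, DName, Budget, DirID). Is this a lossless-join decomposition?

Yes

Chase test. Columns are MovieID, Title, Genre, DName, Budget, DirID, Year; row i has aⱼ where attribute j ∈ Moviei, else bᵢⱼ.
Initial tableau (one row per fragment):
  row 1: a1 b12 b13 b14 a5 a6 a7
  row 2: b21 a2 b23 b24 a5 b26 b27
  row 3: b31 a2 a3 a4 a5 a6 b37
Rows 1 and 2 agree on Budget; apply Budget→MovieID, Title and equate their MovieID, Title entries.
Rows 1 and 3 agree on Budget; apply Budget→MovieID, Title and equate their MovieID, Title entries.
Rows 1 and 2 agree on MovieID; apply MovieID→Genre and equate their Genre entries.
Rows 1 and 3 agree on MovieID; apply MovieID→Genre and equate their Genre entries.
Rows 1 and 2 agree on Genre; apply Genre→Year and equate their Year entries.
Rows 1 and 3 agree on Genre; apply Genre→Year and equate their Year entries.
Row 3 is now all distinguished symbols — the join is lossless.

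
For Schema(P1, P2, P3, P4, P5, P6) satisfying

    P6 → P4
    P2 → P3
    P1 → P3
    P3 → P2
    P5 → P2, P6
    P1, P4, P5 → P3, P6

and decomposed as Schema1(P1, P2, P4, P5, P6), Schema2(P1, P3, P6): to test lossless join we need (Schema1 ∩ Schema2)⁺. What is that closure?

P1, P2, P3, P4, P6

Schema1 ∩ Schema2 = {P1, P6}.
P6 → P4 applies, adding P4
P1 → P3 applies, adding P3
P3 → P2 applies, adding P2
Closure: {P1, P2, P3, P4, P6}.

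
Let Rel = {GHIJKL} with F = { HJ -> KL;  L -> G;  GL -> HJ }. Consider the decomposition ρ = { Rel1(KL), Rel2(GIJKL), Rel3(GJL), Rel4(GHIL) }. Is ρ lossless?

Yes

Chase test. Columns are GHIJKL; row i has aⱼ where attribute j ∈ Reli, else bᵢⱼ.
Initial tableau (one row per fragment):
  row 1: b11 b12 b13 b14 a5 a6
  row 2: a1 b22 a3 a4 a5 a6
  row 3: a1 b32 b33 a4 b35 a6
  row 4: a1 a2 a3 b44 b45 a6
Rows 1 and 2 agree on L; apply L→G and equate their G entries.
Rows 1 and 2 agree on GL; apply GL→HJ and equate their HJ entries.
Rows 1 and 3 agree on GL; apply GL→HJ and equate their HJ entries.
Rows 1 and 4 agree on GL; apply GL→HJ and equate their HJ entries.
Rows 1 and 3 agree on HJ; apply HJ→KL and equate their KL entries.
Rows 1 and 4 agree on HJ; apply HJ→KL and equate their KL entries.
Row 2 is now all distinguished symbols — the join is lossless.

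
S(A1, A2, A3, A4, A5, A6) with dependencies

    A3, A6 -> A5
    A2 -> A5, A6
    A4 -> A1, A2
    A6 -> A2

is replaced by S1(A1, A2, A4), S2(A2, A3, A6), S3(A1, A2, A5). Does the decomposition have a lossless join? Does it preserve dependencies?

lossy but dependency-preserving

Lossless test (chase): Rows 1 and 2 agree on A2; apply A2→A5, A6 and equate their A5, A6 entries. Rows 1 and 3 agree on A2; apply A2→A5, A6 and equate their A5, A6 entries. No row becomes fully distinguished — the join is lossy.
Dependency preservation: A3, A6 → A5; A2 → A5, A6 are not contained in any single fragment, but the restricted closure of each left-hand side across the fragments still reaches the right-hand side; the remaining FDs each lie inside some fragment. All dependencies are preserved.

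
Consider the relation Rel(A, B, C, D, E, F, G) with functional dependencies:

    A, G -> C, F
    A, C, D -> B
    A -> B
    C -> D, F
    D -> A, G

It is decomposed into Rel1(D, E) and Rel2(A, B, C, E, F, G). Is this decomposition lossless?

No

Common attributes: Rel1 ∩ Rel2 = {E}.
No dependency enlarges {E}, so (E)⁺ = {E}.
The closure contains neither all of Rel1 = {D, E} nor all of Rel2 = {A, B, C, E, F, G}, so the common attributes are not a superkey of either fragment. The join is lossy.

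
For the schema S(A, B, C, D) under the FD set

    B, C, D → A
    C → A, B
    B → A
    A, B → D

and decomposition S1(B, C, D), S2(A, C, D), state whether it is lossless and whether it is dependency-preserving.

lossless but not dependency-preserving

Lossless test: (C, D)⁺ = {A, B, C, D}, which contains all of one fragment — lossless.
Dependency preservation: the restricted closure of {B} across the fragments never reaches {A}, so B → A cannot be enforced without a join — not preserved.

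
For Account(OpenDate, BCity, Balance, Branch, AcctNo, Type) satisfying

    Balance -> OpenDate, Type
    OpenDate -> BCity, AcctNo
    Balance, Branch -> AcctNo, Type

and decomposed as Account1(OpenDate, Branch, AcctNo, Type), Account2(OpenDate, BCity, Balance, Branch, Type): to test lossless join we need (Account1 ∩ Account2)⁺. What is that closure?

Account1 ∩ Account2 = {OpenDate, Branch, Type}.
OpenDate → BCity, AcctNo applies, adding BCity, AcctNo
Closure: {OpenDate, BCity, Branch, AcctNo, Type}.

OpenDate, BCity, Branch, AcctNo, Type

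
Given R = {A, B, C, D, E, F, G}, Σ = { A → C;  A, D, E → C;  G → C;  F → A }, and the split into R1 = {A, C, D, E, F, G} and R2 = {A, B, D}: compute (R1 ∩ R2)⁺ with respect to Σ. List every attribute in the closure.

R1 ∩ R2 = {A, D}.
A → C applies, adding C
Closure: {A, C, D}.

A, C, D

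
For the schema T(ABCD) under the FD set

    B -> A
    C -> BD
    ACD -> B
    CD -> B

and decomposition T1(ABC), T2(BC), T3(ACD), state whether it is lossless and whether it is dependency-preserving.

Lossless test (chase): Rows 1 and 2 agree on B; apply B→A and equate their A entries. Rows 1 and 2 agree on C; apply C→BD and equate their BD entries. Rows 1 and 3 agree on C; apply C→BD and equate their BD entries. Row 1 is now all distinguished symbols — the join is lossless.
Dependency preservation: C → BD; ACD → B; CD → B are not contained in any single fragment, but the restricted closure of each left-hand side across the fragments still reaches the right-hand side; the remaining FDs each lie inside some fragment. All dependencies are preserved.

lossless and dependency-preserving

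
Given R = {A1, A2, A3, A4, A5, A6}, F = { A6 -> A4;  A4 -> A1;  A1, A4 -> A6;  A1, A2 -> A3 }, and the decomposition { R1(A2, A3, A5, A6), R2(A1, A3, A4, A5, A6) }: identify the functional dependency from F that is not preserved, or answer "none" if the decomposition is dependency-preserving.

Check A1, A2 → A3: no single fragment contains all of {A1, A2, A3}, and the restricted closure of {A1, A2} across the fragments never reaches {A3}.
A6 → A4 is preserved.
A4 → A1 is preserved.
A1, A4 → A6 is preserved.

A1, A2 -> A3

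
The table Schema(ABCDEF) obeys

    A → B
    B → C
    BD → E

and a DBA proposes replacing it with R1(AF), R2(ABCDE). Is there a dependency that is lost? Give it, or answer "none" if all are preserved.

none

A → B lies within R2.
B → C lies within R2.
BD → E lies within R2.
Every dependency is enforceable on the fragments, so the decomposition is dependency-preserving.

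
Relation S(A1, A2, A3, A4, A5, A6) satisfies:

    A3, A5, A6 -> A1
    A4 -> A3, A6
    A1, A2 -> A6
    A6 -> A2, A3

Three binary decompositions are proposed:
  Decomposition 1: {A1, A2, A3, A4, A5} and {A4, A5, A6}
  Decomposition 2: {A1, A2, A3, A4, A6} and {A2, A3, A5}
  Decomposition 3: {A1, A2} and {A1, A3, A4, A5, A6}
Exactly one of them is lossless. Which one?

Decomposition 1

Decomposition 1: common = {A4, A5}, closure = {A1, A2, A3, A4, A5, A6} → lossless.
Decomposition 2: common = {A2, A3}, closure = {A2, A3} → lossy.
Decomposition 3: common = {A1}, closure = {A1} → lossy.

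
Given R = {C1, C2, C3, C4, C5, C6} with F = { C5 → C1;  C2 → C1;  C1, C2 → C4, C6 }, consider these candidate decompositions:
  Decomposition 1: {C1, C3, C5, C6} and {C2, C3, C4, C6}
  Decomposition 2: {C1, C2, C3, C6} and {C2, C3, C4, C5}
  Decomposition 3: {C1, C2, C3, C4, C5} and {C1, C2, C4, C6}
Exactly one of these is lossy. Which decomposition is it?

Decomposition 1

Decomposition 1: common = {C3, C6}, closure = {C3, C6} → lossy.
Decomposition 2: common = {C2, C3}, closure = {C1, C2, C3, C4, C6} → lossless.
Decomposition 3: common = {C1, C2, C4}, closure = {C1, C2, C4, C6} → lossless.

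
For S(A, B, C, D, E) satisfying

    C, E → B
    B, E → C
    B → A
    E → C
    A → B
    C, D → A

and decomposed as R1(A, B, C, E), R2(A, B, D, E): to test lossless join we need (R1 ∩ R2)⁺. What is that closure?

A, B, C, E

R1 ∩ R2 = {A, B, E}.
B, E → C applies, adding C
Closure: {A, B, C, E}.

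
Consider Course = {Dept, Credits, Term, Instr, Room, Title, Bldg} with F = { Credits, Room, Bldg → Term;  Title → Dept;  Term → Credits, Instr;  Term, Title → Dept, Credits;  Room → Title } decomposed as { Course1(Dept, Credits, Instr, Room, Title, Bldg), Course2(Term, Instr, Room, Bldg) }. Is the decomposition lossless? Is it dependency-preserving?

Lossless test: (Instr, Room, Bldg)⁺ = {Dept, Instr, Room, Title, Bldg}, which is a superkey of neither fragment — lossy.
Dependency preservation: the restricted closure of {Credits, Room, Bldg} across the fragments never reaches {Term}, so Credits, Room, Bldg → Term cannot be enforced without a join — not preserved.

lossy and not dependency-preserving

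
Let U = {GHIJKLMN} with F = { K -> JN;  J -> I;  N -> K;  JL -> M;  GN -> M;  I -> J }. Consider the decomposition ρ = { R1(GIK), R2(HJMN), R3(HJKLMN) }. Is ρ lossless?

Chase test. Columns are GHIJKLMN; row i has aⱼ where attribute j ∈ Ri, else bᵢⱼ.
Initial tableau (one row per fragment):
  row 1: a1 b12 a3 b14 a5 b16 b17 b18
  row 2: b21 a2 b23 a4 b25 b26 a7 a8
  row 3: b31 a2 b33 a4 a5 a6 a7 a8
Rows 1 and 3 agree on K; apply K→JN and equate their JN entries.
Rows 1 and 2 agree on J; apply J→I and equate their I entries.
Rows 1 and 3 agree on J; apply J→I and equate their I entries.
Rows 1 and 2 agree on N; apply N→K and equate their K entries.
No row becomes fully distinguished — the join is lossy.

No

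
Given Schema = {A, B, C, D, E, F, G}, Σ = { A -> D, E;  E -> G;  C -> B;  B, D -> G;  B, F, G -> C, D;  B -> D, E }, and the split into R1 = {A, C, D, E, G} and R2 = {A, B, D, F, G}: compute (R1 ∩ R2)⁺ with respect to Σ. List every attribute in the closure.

A, D, E, G

R1 ∩ R2 = {A, D, G}.
A → D, E applies, adding E
Closure: {A, D, E, G}.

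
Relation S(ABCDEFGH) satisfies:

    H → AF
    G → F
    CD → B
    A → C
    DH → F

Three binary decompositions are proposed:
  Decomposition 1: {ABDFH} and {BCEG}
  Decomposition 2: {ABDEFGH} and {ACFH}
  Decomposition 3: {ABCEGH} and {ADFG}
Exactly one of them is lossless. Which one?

Decomposition 1: common = {B}, closure = {B} → lossy.
Decomposition 2: common = {AFH}, closure = {ACFH} → lossless.
Decomposition 3: common = {AG}, closure = {ACFG} → lossy.

Decomposition 2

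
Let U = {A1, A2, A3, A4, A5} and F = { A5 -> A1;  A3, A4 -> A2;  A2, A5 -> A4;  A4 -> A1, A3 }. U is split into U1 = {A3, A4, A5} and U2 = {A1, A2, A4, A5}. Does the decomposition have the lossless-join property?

Yes

Common attributes: U1 ∩ U2 = {A4, A5}.
Closure of {A4, A5}: A5 → A1 applies, adding A1; A4 → A1, A3 applies, adding A3; A3, A4 → A2 applies, adding A2. So (A4, A5)⁺ = {A1, A2, A3, A4, A5}.
This closure contains every attribute of U1, so U1 ∩ U2 → U1. The join is lossless.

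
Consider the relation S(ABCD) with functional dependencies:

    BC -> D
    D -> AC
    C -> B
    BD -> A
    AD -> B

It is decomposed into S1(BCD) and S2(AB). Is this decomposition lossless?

Common attributes: S1 ∩ S2 = {B}.
No dependency enlarges {B}, so (B)⁺ = {B}.
The closure contains neither all of S1 = {BCD} nor all of S2 = {AB}, so the common attributes are not a superkey of either fragment. The join is lossy.

No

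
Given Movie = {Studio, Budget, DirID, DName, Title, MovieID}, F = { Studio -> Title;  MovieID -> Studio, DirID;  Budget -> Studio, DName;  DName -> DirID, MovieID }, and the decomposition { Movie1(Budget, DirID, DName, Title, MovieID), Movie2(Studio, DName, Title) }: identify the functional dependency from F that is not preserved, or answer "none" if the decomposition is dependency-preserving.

MovieID -> Studio, DirID

Check MovieID → Studio, DirID: no single fragment contains all of {Studio, DirID, MovieID}, and the restricted closure of {MovieID} across the fragments never reaches {Studio, DirID}.
Studio → Title is preserved.
Budget → Studio, DName is preserved.
DName → DirID, MovieID is preserved.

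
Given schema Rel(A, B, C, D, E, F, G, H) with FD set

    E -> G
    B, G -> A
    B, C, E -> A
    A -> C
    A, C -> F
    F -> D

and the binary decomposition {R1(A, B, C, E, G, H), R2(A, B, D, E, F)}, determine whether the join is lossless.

Yes

Common attributes: R1 ∩ R2 = {A, B, E}.
Closure of {A, B, E}: E → G applies, adding G; A → C applies, adding C; A, C → F applies, adding F; F → D applies, adding D. So (A, B, E)⁺ = {A, B, C, D, E, F, G}.
This closure contains every attribute of R2, so R1 ∩ R2 → R2. The join is lossless.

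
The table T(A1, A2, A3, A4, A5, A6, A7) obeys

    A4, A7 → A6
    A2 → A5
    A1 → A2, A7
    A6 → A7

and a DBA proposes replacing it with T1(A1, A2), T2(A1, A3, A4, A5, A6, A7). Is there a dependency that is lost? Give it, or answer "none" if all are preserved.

Check A2 → A5: no single fragment contains all of {A2, A5}, and the restricted closure of {A2} across the fragments never reaches {A5}.
A4, A7 → A6 is preserved.
A1 → A2, A7 is preserved.
A6 → A7 is preserved.

A2 → A5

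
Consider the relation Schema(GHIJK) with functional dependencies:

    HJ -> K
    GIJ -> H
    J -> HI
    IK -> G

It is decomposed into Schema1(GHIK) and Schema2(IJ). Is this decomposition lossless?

Common attributes: Schema1 ∩ Schema2 = {I}.
No dependency enlarges {I}, so (I)⁺ = {I}.
The closure contains neither all of Schema1 = {GHIK} nor all of Schema2 = {IJ}, so the common attributes are not a superkey of either fragment. The join is lossy.

No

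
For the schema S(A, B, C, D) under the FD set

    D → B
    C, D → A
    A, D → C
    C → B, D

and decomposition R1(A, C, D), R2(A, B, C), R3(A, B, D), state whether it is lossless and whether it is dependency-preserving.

lossless and dependency-preserving

Lossless test (chase): Rows 1 and 3 agree on D; apply D→B and equate their B entries. Rows 1 and 3 agree on A, D; apply A, D→C and equate their C entries. Rows 1 and 2 agree on C; apply C→B, D and equate their B, D entries. Row 1 is now all distinguished symbols — the join is lossless.
Dependency preservation: C → B, D is not contained in any single fragment, but the restricted closure of its left-hand side across the fragments still reaches the right-hand side; the remaining FDs each lie inside some fragment. All dependencies are preserved.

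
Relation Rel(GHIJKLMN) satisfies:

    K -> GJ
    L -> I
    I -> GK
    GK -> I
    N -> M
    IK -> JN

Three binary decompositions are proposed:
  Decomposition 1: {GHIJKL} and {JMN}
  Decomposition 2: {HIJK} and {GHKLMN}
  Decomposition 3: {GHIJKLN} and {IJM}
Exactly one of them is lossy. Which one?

Decomposition 1: common = {J}, closure = {J} → lossy.
Decomposition 2: common = {HK}, closure = {GHIJKMN} → lossless.
Decomposition 3: common = {IJ}, closure = {GIJKMN} → lossless.

Decomposition 1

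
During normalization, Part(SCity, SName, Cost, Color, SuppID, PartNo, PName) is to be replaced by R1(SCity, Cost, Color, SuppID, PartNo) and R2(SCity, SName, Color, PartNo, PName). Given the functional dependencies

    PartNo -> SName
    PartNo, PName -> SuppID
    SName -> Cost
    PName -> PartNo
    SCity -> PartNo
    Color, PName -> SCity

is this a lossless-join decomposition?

No

Common attributes: R1 ∩ R2 = {SCity, Color, PartNo}.
Closure of {SCity, Color, PartNo}: PartNo → SName applies, adding SName; SName → Cost applies, adding Cost. So (SCity, Color, PartNo)⁺ = {SCity, SName, Cost, Color, PartNo}.
The closure contains neither all of R1 = {SCity, Cost, Color, SuppID, PartNo} nor all of R2 = {SCity, SName, Color, PartNo, PName}, so the common attributes are not a superkey of either fragment. The join is lossy.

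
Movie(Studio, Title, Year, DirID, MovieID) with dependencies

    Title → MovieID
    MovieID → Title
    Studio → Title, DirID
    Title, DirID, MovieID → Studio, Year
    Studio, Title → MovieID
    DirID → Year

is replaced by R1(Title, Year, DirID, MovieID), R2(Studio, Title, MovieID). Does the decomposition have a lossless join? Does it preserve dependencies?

lossy and not dependency-preserving

Lossless test: (Title, MovieID)⁺ = {Title, MovieID}, which is a superkey of neither fragment — lossy.
Dependency preservation: the restricted closure of {Studio} across the fragments never reaches {Title, DirID}, so Studio → Title, DirID cannot be enforced without a join — not preserved.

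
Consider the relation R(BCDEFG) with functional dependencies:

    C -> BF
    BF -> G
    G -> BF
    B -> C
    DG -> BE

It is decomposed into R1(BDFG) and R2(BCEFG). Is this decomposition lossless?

No

Common attributes: R1 ∩ R2 = {BFG}.
Closure of {BFG}: B → C applies, adding C. So (BFG)⁺ = {BCFG}.
The closure contains neither all of R1 = {BDFG} nor all of R2 = {BCEFG}, so the common attributes are not a superkey of either fragment. The join is lossy.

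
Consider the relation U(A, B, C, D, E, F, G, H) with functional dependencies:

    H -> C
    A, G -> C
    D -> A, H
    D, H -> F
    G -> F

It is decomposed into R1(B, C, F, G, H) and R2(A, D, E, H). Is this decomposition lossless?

No

Common attributes: R1 ∩ R2 = {H}.
Closure of {H}: H → C applies, adding C. So (H)⁺ = {C, H}.
The closure contains neither all of R1 = {B, C, F, G, H} nor all of R2 = {A, D, E, H}, so the common attributes are not a superkey of either fragment. The join is lossy.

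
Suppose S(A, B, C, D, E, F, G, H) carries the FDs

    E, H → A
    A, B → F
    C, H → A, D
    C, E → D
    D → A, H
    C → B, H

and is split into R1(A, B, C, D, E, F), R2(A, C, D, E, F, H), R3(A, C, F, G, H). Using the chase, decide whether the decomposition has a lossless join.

Chase test. Columns are A, B, C, D, E, F, G, H; row i has aⱼ where attribute j ∈ Ri, else bᵢⱼ.
Initial tableau (one row per fragment):
  row 1: a1 a2 a3 a4 a5 a6 b17 b18
  row 2: a1 b22 a3 a4 a5 a6 b27 a8
  row 3: a1 b32 a3 b34 b35 a6 a7 a8
Rows 2 and 3 agree on C, H; apply C, H→A, D and equate their A, D entries.
Rows 1 and 2 agree on D; apply D→A, H and equate their A, H entries.
Rows 1 and 2 agree on C; apply C→B, H and equate their B, H entries.
Rows 1 and 3 agree on C; apply C→B, H and equate their B, H entries.
No row becomes fully distinguished — the join is lossy.

No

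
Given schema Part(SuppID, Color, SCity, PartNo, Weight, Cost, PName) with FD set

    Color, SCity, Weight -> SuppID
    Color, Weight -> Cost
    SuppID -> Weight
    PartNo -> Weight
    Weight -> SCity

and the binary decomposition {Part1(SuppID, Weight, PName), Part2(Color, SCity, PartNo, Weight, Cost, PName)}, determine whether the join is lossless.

No

Common attributes: Part1 ∩ Part2 = {Weight, PName}.
Closure of {Weight, PName}: Weight → SCity applies, adding SCity. So (Weight, PName)⁺ = {SCity, Weight, PName}.
The closure contains neither all of Part1 = {SuppID, Weight, PName} nor all of Part2 = {Color, SCity, PartNo, Weight, Cost, PName}, so the common attributes are not a superkey of either fragment. The join is lossy.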